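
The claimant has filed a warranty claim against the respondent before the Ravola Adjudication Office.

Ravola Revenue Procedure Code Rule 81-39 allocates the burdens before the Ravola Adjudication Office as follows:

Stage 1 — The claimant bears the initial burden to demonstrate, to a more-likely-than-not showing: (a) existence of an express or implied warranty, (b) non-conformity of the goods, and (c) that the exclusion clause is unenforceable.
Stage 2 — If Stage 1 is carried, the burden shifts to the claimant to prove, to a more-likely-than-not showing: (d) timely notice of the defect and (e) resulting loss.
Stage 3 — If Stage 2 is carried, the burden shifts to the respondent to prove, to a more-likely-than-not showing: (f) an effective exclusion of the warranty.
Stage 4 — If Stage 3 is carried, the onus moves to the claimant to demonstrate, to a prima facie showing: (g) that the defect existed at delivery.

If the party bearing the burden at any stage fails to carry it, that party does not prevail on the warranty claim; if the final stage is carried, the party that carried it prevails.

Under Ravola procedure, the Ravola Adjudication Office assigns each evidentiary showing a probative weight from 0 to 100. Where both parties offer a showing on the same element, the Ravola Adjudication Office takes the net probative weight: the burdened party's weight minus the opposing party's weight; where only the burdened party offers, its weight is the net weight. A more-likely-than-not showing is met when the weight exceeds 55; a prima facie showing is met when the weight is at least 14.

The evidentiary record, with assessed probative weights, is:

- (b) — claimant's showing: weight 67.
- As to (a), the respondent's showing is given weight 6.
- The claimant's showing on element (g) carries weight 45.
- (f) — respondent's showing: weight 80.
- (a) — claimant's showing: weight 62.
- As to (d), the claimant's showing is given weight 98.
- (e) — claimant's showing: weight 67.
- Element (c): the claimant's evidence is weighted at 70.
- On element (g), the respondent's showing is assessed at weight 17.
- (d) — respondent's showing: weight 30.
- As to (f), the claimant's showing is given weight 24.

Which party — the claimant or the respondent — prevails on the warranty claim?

claimant

Stage 1 — burden on claimant; standard: a more-likely-than-not showing (weight exceeds 55).
    (a): 62 − 6 = 56 > 55 [met]
    (b): 67 > 55 [met]
    (c): 70 > 55 [met]
  Stage 1 is satisfied; the claimant continues to bear the burden.
Stage 2 — burden on claimant; standard: a more-likely-than-not showing (weight exceeds 55).
    (d): 98 − 30 = 68 > 55 [met]
    (e): 67 > 55 [met]
  All elements met. The burden passes to the respondent.
Stage 3 — burden on respondent; standard: a more-likely-than-not showing (weight exceeds 55).
    (f): 80 − 24 = 56 > 55 [met]
  All elements met. The burden passes to the claimant.
Stage 4 — burden on claimant; standard: a prima facie showing (weight is at least 14).
    (g): 45 − 17 = 28 ≥ 14 [met]
  Stage 4 carried; the final stage is satisfied.
Every stage carried; the claimant prevails.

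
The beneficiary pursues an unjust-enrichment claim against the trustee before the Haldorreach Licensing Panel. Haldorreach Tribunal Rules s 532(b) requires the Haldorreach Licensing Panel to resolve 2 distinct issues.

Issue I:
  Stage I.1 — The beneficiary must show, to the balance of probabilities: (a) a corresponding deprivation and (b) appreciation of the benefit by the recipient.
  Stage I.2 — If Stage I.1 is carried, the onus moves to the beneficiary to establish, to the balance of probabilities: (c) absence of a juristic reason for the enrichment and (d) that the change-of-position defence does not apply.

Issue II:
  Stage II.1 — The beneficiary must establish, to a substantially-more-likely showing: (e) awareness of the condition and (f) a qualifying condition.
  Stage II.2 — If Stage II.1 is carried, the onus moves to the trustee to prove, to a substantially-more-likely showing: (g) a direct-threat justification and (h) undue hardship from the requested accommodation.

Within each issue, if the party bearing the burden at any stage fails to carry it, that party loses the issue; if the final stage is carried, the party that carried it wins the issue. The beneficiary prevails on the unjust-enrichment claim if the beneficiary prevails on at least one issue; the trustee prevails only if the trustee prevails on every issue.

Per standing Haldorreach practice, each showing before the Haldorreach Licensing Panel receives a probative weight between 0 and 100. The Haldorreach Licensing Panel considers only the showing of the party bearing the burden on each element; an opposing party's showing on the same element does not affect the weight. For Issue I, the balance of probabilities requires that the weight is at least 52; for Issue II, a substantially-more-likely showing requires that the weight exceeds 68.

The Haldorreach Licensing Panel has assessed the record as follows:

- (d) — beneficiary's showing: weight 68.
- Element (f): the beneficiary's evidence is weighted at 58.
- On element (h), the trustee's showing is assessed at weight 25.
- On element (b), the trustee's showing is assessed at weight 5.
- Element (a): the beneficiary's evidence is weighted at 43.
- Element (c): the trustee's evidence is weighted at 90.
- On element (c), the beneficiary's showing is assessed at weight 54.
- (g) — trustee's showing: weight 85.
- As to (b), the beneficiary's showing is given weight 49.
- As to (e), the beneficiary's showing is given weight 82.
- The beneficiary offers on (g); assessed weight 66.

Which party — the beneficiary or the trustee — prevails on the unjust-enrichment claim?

— Issue I —
Stage I.1 — burden on beneficiary; standard: the balance of probabilities (weight is at least 52).
    (a): 43 < 52 [not met]
    (b): 49 (trustee's 5 disregarded) < 52 [not met]
  Not every element is met, so the beneficiary fails to carry Stage I.1.
The analysis ends at Stage I.1; the trustee prevails on this issue.
— Issue II —
At Stage II.1 the beneficiary must meet a substantially-more-likely showing (weight exceeds 68): on (e) the weight is 82, which does exceed 68, so (e) meets the standard; on (f) the weight is 58, ≤ 68, so (f) does not meet the standard.
  The beneficiary does not carry Stage II.1.
The analysis ends at Stage II.1; the trustee prevails on this issue.
Per-issue: Issue I → trustee; Issue II → trustee. The beneficiary must prevail on at least one issue; overall, the trustee prevails.

trustee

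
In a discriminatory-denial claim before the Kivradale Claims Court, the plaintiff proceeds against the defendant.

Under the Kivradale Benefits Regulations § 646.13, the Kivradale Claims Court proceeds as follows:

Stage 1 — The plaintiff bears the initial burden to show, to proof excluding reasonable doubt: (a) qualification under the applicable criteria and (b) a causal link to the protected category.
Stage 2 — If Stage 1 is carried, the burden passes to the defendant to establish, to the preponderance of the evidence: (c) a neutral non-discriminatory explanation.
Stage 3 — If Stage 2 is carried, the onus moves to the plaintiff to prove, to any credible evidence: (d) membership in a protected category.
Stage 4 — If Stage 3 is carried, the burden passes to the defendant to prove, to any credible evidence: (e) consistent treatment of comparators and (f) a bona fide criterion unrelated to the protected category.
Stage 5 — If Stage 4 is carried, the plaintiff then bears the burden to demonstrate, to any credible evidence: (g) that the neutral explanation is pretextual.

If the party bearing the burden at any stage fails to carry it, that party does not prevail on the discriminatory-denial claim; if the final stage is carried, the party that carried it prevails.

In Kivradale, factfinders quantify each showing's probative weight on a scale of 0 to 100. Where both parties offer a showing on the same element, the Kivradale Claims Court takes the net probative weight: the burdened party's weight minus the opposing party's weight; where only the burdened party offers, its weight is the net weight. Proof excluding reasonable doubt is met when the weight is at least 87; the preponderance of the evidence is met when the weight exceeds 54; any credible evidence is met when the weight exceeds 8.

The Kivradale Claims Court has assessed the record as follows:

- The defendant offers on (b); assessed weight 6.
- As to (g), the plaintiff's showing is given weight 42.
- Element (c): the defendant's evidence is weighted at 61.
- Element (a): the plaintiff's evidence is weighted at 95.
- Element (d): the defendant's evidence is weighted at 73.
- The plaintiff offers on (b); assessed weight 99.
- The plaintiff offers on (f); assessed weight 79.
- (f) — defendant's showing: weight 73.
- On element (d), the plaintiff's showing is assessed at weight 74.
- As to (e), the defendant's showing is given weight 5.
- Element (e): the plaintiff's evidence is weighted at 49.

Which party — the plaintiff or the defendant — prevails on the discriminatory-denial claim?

defendant

Stage 1 (plaintiff, proof excluding reasonable doubt, weight is at least 87): (a) 95 ≥ 87 — meets; (b) net 99−6=93 ≥ 87 — meets.
  Stage 1 is satisfied; the onus moves to the defendant.
Stage 2 (defendant, the preponderance of the evidence, weight exceeds 54): (c) 61 > 54 — meets.
  All elements met. The burden passes to the plaintiff.
Stage 3 (plaintiff, any credible evidence, weight exceeds 8): (d) net 74−73=1 ≤ 8 — fails.
  The plaintiff does not carry Stage 3.
The defendant prevails.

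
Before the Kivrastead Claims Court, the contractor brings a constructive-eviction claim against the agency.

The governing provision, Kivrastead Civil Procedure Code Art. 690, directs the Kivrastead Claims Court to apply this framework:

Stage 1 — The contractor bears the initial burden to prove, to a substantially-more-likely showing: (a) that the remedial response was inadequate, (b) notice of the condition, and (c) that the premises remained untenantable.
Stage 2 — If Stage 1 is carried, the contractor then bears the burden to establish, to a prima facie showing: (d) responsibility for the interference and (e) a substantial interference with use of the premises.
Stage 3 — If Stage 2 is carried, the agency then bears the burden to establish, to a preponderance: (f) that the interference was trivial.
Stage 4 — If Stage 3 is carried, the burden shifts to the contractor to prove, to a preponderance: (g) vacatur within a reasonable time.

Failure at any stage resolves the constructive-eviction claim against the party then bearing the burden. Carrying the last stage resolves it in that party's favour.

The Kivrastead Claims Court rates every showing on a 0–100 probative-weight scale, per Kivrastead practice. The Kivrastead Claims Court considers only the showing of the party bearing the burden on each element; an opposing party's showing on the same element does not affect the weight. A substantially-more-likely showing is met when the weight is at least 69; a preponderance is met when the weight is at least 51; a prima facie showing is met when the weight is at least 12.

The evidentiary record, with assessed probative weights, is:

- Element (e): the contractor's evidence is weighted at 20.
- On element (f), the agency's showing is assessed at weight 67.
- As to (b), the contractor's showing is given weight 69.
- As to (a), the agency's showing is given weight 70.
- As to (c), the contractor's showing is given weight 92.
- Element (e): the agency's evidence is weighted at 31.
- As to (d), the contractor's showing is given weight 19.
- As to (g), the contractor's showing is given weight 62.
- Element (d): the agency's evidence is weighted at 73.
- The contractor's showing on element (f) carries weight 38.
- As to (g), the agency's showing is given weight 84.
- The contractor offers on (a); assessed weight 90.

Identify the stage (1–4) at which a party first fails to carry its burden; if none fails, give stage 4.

stage 4

Stage 1 — burden on contractor; standard: a substantially-more-likely showing (weight is at least 69).
    (a): 90 (agency's 70 disregarded) ≥ 69 [met]
    (b): 69 ≥ 69 [met]
    (c): 92 ≥ 69 [met]
  All elements met. The contractor retains the burden for Stage 2.
Stage 2 — burden on contractor; standard: a prima facie showing (weight is at least 12).
    (d): 19 (agency's 73 disregarded) ≥ 12 [met]
    (e): 20 (agency's 31 disregarded) ≥ 12 [met]
  The contractor carries Stage 2; the agency now bears the burden.
Stage 3 — burden on agency; standard: a preponderance (weight is at least 51).
    (f): 67 (contractor's 38 disregarded) ≥ 51 [met]
  The agency carries Stage 3; the contractor now bears the burden.
Stage 4 — burden on contractor; standard: a preponderance (weight is at least 51).
    (g): 62 (agency's 84 disregarded) ≥ 51 [met]
  Stage 4 carried; the final stage is satisfied.
With every stage satisfied, the contractor prevails.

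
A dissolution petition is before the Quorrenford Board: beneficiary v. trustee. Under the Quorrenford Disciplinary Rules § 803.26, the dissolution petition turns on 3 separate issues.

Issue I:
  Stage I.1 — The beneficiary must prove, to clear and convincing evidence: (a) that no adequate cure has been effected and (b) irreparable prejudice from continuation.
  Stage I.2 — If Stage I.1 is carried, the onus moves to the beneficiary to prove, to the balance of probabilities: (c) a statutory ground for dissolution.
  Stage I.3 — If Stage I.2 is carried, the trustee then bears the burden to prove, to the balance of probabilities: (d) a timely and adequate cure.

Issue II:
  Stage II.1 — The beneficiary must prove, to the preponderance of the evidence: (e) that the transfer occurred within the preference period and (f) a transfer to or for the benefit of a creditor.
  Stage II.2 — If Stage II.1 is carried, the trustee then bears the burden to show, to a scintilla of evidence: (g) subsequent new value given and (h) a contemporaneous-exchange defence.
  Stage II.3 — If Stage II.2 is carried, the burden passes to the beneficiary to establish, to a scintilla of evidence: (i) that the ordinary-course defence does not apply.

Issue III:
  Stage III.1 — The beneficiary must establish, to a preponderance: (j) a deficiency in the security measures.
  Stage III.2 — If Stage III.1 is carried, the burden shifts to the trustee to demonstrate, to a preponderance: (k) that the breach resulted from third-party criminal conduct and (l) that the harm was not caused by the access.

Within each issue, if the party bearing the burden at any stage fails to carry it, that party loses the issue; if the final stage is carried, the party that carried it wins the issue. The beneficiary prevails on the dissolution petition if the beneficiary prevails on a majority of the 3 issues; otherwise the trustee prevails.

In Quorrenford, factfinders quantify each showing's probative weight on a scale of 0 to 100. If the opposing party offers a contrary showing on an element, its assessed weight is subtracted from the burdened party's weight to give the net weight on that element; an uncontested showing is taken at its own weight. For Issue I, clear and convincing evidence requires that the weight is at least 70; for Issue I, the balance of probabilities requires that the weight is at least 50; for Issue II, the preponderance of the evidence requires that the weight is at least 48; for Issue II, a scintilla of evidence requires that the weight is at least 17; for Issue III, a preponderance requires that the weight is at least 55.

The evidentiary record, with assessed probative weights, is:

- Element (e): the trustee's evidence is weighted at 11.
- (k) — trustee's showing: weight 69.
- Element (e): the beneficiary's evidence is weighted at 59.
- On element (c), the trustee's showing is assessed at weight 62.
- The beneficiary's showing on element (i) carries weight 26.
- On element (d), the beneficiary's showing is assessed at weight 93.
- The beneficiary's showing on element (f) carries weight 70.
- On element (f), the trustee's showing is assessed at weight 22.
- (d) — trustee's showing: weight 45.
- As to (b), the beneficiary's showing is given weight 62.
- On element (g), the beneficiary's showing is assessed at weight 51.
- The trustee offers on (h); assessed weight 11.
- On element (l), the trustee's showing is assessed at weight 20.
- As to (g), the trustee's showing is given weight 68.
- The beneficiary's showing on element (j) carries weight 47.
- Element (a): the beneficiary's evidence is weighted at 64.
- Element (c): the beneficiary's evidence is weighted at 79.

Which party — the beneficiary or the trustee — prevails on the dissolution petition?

— Issue I —
Stage I.1 — burden on beneficiary; standard: clear and convincing evidence (weight is at least 70).
    (a): 64 < 70 [not met]
    (b): 62 < 70 [not met]
  Stage I.1 not carried; the beneficiary fails its burden.
The analysis ends at Stage I.1; the trustee prevails on this issue.
— Issue II —
Stage II.1 (beneficiary, the preponderance of the evidence, weight is at least 48): (e) net 59−11=48 ≥ 48 — meets; (f) net 70−22=48 ≥ 48 — meets.
  Stage II.1 carried; the burden shifts to the trustee.
Stage II.2 (trustee, a scintilla of evidence, weight is at least 17): (g) net 68−51=17 ≥ 17 — meets; (h) 11 < 17 — fails.
  The trustee does not carry Stage II.2.
The analysis ends at Stage II.2; the beneficiary prevails on this issue.
— Issue III —
Stage III.1 — burden on beneficiary; standard: a preponderance (weight is at least 55).
    (j): 47 < 55 [not met]
  The beneficiary does not carry Stage III.1.
The analysis ends at Stage III.1; the trustee prevails on this issue.
Per-issue: Issue I → trustee; Issue II → beneficiary; Issue III → trustee. The beneficiary must prevail on a majority of issues; overall, the trustee prevails.

trustee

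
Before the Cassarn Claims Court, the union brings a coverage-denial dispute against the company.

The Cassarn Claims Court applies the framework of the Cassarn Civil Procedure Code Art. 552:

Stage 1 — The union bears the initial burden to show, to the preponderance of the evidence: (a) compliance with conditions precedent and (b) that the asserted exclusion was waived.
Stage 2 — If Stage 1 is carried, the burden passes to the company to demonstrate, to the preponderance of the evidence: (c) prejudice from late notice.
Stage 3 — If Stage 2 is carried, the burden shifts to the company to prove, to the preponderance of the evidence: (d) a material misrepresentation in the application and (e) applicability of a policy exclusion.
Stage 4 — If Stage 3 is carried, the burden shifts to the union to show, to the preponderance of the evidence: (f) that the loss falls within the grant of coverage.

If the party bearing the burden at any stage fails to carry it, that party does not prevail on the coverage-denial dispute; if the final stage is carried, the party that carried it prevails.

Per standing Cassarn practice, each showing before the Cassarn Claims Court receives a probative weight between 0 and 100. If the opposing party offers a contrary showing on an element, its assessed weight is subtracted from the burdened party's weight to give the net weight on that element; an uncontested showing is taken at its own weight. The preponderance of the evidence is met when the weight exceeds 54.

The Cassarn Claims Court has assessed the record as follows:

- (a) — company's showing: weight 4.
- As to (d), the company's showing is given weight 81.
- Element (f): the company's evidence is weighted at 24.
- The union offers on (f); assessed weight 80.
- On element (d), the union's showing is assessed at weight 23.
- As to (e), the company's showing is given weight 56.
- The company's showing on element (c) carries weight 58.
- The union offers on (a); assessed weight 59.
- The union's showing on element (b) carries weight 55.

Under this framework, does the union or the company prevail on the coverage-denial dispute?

union

Stage 1 (union, the preponderance of the evidence, weight exceeds 54): (a) net 59−4=55 > 54 — meets; (b) 55 > 54 — meets.
  Stage 1 is satisfied; the onus moves to the company.
Stage 2 (company, the preponderance of the evidence, weight exceeds 54): (c) 58 > 54 — meets.
  Stage 2 carried; the burden remains with the company.
Stage 3 (company, the preponderance of the evidence, weight exceeds 54): (d) net 81−23=58 > 54 — meets; (e) 56 > 54 — meets.
  Stage 3 is satisfied; the onus moves to the union.
Stage 4 (union, the preponderance of the evidence, weight exceeds 54): (f) net 80−24=56 > 54 — meets.
  The union carries the last stage.
Every stage carried; the union prevails.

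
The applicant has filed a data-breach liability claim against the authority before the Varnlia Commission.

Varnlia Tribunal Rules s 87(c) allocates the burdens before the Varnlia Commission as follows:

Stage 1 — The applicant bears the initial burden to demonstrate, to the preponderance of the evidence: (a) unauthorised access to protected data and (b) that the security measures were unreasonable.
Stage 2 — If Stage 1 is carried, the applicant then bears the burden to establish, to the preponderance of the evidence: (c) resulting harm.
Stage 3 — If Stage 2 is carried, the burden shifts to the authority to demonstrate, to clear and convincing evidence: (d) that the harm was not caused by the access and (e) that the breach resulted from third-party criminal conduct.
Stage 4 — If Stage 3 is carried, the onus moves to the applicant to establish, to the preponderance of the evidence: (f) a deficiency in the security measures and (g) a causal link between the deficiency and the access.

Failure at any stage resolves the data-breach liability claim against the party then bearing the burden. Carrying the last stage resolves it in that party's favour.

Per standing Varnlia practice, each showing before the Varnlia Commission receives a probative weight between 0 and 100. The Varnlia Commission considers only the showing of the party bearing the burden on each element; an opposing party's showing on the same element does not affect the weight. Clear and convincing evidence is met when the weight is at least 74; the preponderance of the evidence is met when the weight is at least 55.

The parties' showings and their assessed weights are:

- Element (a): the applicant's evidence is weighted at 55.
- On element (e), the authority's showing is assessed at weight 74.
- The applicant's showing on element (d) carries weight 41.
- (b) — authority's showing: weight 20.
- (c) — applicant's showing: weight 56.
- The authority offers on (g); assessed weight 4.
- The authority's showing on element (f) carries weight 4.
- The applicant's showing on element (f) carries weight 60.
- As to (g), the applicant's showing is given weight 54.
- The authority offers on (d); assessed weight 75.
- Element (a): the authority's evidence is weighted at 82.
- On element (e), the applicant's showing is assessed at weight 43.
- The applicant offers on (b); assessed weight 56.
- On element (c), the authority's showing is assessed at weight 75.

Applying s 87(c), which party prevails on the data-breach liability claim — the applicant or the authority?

authority

At Stage 1 the applicant must meet the preponderance of the evidence (weight is at least 55): on (a) the weight is 55 (the authority's 82 is given no effect), which does reach 55, so (a) meets the standard; on (b) the weight is 56 (the authority's 20 is given no effect), which does reach 55, so (b) meets the standard.
  Stage 1 carried; the burden remains with the applicant.
At Stage 2 the applicant must meet the preponderance of the evidence (weight is at least 55): on (c) the weight is 56 (the authority's 75 is given no effect), ≥ 55, so (c) meets the standard.
  The applicant carries Stage 2; the authority now bears the burden.
At Stage 3 the authority must meet clear and convincing evidence (weight is at least 74): on (d) the weight is 75 (the applicant's 41 is given no effect), which does reach 74, so (d) meets the standard; on (e) the weight is 74 (the applicant's 43 is given no effect), ≥ 74, so (e) meets the standard.
  Stage 3 is satisfied; the onus moves to the applicant.
At Stage 4 the applicant must meet the preponderance of the evidence (weight is at least 55): on (f) the weight is 60 (the authority's 4 is given no effect), ≥ 55, so (f) meets the standard; on (g) the weight is 54 (the authority's 4 is given no effect), which does not reach 55, so (g) does not meet the standard.
  Stage 4 not carried; the applicant fails its burden.
The analysis ends at Stage 4; the authority prevails.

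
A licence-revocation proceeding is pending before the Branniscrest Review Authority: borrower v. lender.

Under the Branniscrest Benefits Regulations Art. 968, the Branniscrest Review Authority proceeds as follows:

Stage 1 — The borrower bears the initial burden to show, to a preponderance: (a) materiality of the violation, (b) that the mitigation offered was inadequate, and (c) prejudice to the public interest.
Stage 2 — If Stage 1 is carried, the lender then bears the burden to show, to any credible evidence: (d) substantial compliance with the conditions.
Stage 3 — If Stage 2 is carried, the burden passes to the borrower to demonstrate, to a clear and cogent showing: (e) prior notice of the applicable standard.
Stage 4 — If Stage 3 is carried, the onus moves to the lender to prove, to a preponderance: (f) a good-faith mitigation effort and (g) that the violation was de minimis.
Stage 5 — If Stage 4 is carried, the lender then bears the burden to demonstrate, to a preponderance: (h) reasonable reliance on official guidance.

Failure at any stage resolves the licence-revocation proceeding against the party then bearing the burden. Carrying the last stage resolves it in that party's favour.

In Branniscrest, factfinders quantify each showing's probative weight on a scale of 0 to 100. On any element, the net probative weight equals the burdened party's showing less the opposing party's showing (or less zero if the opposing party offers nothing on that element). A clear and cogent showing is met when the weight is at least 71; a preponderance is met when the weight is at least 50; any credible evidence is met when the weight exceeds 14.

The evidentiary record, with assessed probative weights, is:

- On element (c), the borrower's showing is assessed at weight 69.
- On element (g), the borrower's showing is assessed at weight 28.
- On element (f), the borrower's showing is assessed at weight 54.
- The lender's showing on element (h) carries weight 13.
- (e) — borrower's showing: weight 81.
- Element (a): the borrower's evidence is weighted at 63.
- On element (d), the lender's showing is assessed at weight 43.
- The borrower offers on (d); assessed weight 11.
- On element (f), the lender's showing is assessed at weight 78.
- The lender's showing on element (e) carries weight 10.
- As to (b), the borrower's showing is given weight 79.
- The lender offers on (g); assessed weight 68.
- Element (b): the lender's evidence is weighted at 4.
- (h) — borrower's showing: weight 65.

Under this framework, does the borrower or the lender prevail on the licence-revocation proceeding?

borrower

Stage 1 — burden on borrower; standard: a preponderance (weight is at least 50).
    (a): 63 ≥ 50 [met]
    (b): 79 − 4 = 75 ≥ 50 [met]
    (c): 69 ≥ 50 [met]
  Stage 1 carried; the burden shifts to the lender.
Stage 2 — burden on lender; standard: any credible evidence (weight exceeds 14).
    (d): 43 − 11 = 32 > 14 [met]
  All elements met. The burden passes to the borrower.
Stage 3 — burden on borrower; standard: a clear and cogent showing (weight is at least 71).
    (e): 81 − 10 = 71 ≥ 71 [met]
  All elements met. The burden passes to the lender.
Stage 4 — burden on lender; standard: a preponderance (weight is at least 50).
    (f): 78 − 54 = 24 < 50 [not met]
    (g): 68 − 28 = 40 < 50 [not met]
  The lender does not carry Stage 4.
So the borrower prevails.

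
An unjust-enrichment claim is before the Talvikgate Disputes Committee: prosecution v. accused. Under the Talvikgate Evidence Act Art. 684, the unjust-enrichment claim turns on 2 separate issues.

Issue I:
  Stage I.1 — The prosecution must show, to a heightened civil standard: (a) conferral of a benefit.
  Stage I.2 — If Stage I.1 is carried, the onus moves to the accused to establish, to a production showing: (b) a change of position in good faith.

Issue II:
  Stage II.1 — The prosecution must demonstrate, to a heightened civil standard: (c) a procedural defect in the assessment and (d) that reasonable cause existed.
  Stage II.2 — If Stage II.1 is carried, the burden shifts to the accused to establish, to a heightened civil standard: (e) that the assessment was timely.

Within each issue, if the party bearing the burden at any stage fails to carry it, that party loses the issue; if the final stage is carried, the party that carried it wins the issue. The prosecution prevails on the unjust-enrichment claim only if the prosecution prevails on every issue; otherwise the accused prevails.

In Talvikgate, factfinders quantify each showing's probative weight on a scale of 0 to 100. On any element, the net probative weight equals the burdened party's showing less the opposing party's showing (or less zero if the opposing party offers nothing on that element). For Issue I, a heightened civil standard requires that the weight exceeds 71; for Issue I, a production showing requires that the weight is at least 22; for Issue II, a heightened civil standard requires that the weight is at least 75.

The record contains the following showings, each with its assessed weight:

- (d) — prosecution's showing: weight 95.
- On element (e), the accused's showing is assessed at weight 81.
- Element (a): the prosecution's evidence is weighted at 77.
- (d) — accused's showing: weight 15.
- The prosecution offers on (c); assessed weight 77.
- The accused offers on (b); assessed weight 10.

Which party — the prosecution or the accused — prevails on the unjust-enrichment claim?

accused

— Issue I —
Stage I.1 (prosecution, a heightened civil standard, weight exceeds 71): (a) 77 > 71 — meets.
  Stage I.1 is satisfied; the onus moves to the accused.
Stage I.2 (accused, a production showing, weight is at least 22): (b) 10 < 22 — fails.
  The accused does not carry Stage I.2.
So the prosecution prevails on this issue.
— Issue II —
At Stage II.1 the prosecution must meet a heightened civil standard (weight is at least 75): on (c) the weight is 77, which does reach 75, so (c) meets the standard; on (d) the weight is 95 less the opposing 15 gives net 80, which does reach 75, so (d) meets the standard.
  All elements met. The burden passes to the accused.
At Stage II.2 the accused must meet a heightened civil standard (weight is at least 75): on (e) the weight is 81, which does reach 75, so (e) meets the standard.
  All elements met at the final stage.
With every stage satisfied, the accused prevails on this issue.
Per-issue: Issue I → prosecution; Issue II → accused. The prosecution must prevail on every issue; overall, the accused prevails.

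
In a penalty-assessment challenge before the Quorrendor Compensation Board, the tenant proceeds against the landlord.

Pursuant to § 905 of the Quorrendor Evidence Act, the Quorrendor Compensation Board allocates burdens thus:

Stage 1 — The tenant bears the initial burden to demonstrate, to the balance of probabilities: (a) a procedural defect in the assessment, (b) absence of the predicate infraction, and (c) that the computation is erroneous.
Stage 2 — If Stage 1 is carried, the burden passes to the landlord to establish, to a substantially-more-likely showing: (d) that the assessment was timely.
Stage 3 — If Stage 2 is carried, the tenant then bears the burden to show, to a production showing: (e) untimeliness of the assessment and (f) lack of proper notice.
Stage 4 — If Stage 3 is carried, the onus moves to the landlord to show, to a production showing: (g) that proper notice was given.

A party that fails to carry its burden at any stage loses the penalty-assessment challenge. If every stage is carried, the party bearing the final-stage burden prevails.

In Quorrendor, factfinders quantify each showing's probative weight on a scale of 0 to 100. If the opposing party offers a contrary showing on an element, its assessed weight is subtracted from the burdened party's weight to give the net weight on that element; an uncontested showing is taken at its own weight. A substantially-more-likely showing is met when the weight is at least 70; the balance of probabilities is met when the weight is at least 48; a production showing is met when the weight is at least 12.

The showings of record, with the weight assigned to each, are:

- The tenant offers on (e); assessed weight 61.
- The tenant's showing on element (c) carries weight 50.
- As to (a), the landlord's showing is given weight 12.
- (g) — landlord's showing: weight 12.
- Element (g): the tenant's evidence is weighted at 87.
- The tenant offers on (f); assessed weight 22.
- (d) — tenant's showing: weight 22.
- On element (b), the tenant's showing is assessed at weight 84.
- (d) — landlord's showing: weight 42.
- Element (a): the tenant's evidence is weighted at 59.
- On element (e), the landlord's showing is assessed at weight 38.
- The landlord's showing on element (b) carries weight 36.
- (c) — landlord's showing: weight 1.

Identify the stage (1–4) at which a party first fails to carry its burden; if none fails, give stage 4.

stage 1

At Stage 1 the tenant must meet the balance of probabilities (weight is at least 48): on (a) the weight is 59 less the opposing 12 gives net 47, < 48, so (a) does not meet the standard; on (b) the weight is 84 less the opposing 36 gives net 48, which does reach 48, so (b) meets the standard; on (c) the weight is 50 less the opposing 1 gives net 49, which does reach 48, so (c) meets the standard.
  The tenant does not carry Stage 1.
So the landlord prevails.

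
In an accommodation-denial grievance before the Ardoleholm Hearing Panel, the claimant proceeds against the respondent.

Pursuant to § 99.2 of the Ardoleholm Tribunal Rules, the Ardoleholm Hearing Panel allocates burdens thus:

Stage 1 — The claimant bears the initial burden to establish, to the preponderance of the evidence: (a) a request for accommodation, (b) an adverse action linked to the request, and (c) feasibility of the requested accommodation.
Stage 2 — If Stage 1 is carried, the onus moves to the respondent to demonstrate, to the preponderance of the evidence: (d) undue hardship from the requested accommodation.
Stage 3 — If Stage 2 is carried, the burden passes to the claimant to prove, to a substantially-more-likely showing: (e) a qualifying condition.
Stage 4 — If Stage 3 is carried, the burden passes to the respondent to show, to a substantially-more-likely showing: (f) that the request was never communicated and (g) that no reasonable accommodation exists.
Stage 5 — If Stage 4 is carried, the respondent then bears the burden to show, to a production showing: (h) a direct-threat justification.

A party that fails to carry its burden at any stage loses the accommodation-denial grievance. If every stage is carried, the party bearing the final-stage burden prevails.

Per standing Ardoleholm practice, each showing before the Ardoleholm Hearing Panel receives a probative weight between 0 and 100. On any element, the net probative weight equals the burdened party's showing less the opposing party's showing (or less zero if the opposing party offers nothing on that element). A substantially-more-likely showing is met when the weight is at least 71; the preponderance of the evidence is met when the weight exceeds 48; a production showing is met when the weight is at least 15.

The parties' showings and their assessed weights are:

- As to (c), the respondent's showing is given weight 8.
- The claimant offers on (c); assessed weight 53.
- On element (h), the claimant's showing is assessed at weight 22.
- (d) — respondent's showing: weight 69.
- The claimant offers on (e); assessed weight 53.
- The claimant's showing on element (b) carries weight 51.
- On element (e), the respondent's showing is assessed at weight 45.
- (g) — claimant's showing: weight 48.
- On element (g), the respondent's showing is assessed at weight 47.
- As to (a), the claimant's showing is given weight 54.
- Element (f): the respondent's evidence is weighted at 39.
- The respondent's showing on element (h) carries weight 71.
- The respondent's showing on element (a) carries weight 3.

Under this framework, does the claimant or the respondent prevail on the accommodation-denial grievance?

respondent

Stage 1 — burden on claimant; standard: the preponderance of the evidence (weight exceeds 48).
    (a): 54 − 3 = 51 > 48 [met]
    (b): 51 > 48 [met]
    (c): 53 − 8 = 45 ≤ 48 [not met]
  Not every element is met, so the claimant fails to carry Stage 1.
So the respondent prevails.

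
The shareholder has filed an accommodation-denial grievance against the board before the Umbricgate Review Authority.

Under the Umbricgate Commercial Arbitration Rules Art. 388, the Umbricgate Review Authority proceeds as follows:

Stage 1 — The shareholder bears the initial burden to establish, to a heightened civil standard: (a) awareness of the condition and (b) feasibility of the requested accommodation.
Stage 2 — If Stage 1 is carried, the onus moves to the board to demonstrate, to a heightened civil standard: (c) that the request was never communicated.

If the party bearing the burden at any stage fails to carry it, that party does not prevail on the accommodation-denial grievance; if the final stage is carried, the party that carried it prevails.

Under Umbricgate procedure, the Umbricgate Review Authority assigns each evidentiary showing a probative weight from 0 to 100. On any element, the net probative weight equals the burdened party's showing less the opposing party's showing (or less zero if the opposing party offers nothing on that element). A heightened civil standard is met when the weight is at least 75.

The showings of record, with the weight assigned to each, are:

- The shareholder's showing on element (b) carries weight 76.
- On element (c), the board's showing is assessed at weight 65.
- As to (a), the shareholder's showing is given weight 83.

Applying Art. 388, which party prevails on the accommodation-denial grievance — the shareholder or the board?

Stage 1 (shareholder, a heightened civil standard, weight is at least 75): (a) 83 ≥ 75 — meets; (b) 76 ≥ 75 — meets.
  Stage 1 carried; the burden shifts to the board.
Stage 2 (board, a heightened civil standard, weight is at least 75): (c) 65 < 75 — fails.
  Not every element is met, so the board fails to carry Stage 2.
So the shareholder prevails.

shareholder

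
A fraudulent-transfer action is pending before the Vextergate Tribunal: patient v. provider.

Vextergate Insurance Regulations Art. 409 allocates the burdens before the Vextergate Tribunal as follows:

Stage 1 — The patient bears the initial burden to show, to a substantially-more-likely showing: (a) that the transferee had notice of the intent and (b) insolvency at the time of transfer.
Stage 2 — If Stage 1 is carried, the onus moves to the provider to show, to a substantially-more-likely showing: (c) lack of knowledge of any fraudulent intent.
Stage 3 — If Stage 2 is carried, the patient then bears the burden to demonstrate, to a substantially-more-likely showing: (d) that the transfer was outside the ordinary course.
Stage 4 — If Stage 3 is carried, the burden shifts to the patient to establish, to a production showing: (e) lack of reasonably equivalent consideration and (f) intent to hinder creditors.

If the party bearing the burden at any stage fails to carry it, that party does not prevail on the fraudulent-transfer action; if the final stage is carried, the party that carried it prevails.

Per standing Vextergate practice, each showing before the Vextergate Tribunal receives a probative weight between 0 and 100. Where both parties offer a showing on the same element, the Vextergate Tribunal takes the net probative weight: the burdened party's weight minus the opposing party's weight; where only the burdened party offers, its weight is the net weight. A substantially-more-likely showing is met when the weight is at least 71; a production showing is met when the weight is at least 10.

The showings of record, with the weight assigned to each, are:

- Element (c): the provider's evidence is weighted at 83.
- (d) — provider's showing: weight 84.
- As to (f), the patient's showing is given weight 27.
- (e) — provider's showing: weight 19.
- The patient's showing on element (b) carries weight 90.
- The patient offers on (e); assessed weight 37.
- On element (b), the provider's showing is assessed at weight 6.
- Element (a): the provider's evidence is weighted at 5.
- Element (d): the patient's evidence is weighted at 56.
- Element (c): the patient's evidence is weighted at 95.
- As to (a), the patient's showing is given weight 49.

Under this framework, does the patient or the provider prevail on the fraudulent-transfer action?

Stage 1 — burden on patient; standard: a substantially-more-likely showing (weight is at least 71).
    (a): 49 − 5 = 44 < 71 [not met]
    (b): 90 − 6 = 84 ≥ 71 [met]
  Not every element is met, so the patient fails to carry Stage 1.
So the provider prevails.

provider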